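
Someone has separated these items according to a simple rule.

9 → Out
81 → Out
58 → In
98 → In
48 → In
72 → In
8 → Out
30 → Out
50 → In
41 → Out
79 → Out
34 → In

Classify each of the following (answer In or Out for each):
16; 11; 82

Every 'In' example satisfies: even AND at least 34. None of the 'Out' examples do.
16: 16 is even, 16 < 34 — fails the rule, so Out. 11: 11 is odd, 11 < 34 — fails the rule, so Out. 82: 82 is even, 82 ≥ 34 — matches, so In.

Out, Out, In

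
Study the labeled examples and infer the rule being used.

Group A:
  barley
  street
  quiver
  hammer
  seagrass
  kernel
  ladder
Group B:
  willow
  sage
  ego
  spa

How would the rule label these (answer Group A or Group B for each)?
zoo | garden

Group B, Group A

The common property of the 'Group A' items is: contains 'r'. No 'Group B' item has it.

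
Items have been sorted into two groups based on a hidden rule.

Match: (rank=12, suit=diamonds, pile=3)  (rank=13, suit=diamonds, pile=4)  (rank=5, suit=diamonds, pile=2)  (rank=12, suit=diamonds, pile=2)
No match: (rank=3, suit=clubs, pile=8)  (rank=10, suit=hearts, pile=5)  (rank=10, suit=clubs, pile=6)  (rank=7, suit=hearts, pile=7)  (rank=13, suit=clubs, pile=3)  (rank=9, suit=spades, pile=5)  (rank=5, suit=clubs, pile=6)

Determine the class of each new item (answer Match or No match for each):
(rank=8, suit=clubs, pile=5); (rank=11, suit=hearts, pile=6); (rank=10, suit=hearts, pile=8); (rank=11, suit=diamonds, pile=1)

No match, No match, No match, Match

Checking candidate rules against both groups, what survives is: suit is diamonds.
(rank=8, suit=clubs, pile=5): suit is clubs — does not satisfy this, so No match. (rank=11, suit=hearts, pile=6): suit is hearts — does not satisfy this, so No match. (rank=10, suit=hearts, pile=8): suit is hearts — does not satisfy this, so No match. (rank=11, suit=diamonds, pile=1): suit is diamonds — meets the rule, so Match.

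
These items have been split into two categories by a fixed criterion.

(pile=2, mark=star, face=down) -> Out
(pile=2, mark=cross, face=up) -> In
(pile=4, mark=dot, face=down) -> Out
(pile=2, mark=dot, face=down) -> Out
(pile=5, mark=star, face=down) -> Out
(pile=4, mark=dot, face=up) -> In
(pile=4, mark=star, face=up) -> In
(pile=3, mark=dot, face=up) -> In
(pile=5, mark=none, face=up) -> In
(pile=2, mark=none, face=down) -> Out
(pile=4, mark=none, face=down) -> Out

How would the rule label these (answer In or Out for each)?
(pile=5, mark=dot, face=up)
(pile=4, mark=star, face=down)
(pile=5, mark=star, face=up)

The common property of the 'In' items is: face is up. No 'Out' item has it.
(pile=5, mark=dot, face=up): face is up — has this property, so In. (pile=4, mark=star, face=down): face is down — does not satisfy this, so Out. (pile=5, mark=star, face=up): face is up — has this property, so In.

In, Out, In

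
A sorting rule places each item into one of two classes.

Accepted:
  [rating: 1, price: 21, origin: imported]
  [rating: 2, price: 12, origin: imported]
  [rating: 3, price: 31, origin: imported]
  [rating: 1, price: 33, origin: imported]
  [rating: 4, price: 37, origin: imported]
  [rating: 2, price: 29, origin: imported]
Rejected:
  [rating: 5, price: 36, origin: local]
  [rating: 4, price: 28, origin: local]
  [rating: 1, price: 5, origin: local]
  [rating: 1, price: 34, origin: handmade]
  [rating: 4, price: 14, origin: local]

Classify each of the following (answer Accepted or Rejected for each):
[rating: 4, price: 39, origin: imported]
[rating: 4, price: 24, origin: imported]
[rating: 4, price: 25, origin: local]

All 'Accepted' examples share one property — origin is imported — and every 'Rejected' example lacks it.
[rating: 4, price: 39, origin: imported] — origin is imported, hence Accepted. [rating: 4, price: 24, origin: imported] — origin is imported, hence Accepted. [rating: 4, price: 25, origin: local] — origin is local, hence Rejected.

Accepted, Accepted, Rejected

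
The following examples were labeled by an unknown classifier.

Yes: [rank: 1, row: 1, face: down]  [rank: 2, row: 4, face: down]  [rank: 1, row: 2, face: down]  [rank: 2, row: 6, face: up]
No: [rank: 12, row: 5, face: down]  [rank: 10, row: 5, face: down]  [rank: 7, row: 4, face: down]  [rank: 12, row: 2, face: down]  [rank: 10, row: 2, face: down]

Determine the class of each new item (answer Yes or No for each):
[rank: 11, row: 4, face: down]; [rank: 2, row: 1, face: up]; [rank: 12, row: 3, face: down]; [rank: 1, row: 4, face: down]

One predicate separates the groups cleanly: rank ≤ 2.
[rank: 11, row: 4, face: down]: rank = 11, does not pass → No.
[rank: 2, row: 1, face: up]: rank = 2, qualifies → Yes.
[rank: 12, row: 3, face: down]: rank = 12, does not pass → No.
[rank: 1, row: 4, face: down]: rank = 1, qualifies → Yes.

No, Yes, No, Yes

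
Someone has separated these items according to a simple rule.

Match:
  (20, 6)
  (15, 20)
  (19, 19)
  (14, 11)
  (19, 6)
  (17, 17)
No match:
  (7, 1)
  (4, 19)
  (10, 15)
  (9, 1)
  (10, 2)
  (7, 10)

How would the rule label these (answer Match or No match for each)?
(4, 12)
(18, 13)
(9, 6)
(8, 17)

No match, Match, No match, No match

Rule: first ≥ 11. This holds for each 'Match' example and fails for each 'No match' one.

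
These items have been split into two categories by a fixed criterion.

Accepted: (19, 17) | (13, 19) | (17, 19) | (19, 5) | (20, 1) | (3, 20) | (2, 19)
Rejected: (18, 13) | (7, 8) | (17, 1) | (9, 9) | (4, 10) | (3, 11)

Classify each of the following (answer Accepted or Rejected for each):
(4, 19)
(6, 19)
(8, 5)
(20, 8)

Accepted, Accepted, Rejected, Accepted

One predicate separates the groups cleanly: max ≥ 19.
(4, 19): max 19 — has this property, so Accepted.
(6, 19): max 19 — has this property, so Accepted.
(8, 5): max 8 — fails this test, so Rejected.
(20, 8): max 20 — has this property, so Accepted.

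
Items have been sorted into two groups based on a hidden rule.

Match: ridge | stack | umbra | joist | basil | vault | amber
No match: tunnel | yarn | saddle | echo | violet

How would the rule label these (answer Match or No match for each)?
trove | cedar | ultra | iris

One predicate separates the groups cleanly: odd length.

Match, Match, Match, No match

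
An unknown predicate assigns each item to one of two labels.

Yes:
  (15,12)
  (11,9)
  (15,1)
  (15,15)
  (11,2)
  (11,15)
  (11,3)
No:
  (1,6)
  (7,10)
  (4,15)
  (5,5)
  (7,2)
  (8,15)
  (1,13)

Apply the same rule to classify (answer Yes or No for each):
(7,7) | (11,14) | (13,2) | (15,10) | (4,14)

No, Yes, Yes, Yes, No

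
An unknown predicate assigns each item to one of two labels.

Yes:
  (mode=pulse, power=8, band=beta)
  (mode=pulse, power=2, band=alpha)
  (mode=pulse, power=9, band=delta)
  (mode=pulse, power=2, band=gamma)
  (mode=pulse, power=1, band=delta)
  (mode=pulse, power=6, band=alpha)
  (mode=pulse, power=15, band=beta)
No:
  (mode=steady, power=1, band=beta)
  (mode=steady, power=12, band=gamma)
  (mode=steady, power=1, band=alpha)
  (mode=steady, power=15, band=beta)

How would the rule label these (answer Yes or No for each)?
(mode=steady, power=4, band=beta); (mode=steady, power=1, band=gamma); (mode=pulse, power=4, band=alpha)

No, No, Yes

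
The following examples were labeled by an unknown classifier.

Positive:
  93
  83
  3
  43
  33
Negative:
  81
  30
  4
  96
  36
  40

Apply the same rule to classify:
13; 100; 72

Positive, Negative, Negative

The common property of the 'Positive' items is: ends in digit 3. No 'Negative' item has it.
13: Positive (last digit 3). 100: Negative (last digit 0). 72: Negative (last digit 2).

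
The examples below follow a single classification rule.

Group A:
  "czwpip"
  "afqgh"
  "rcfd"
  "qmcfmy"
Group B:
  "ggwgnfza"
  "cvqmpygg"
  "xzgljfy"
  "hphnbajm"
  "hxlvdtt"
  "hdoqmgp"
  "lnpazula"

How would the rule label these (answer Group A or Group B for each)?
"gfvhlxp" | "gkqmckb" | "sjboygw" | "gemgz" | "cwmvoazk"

Group B, Group B, Group B, Group A, Group B

Every 'Group A' example satisfies: length ≤ 6. None of the 'Group B' examples do.
"gfvhlxp": length 7 — lacks this property, so Group B.
"gkqmckb": length 7 — lacks this property, so Group B.
"sjboygw": length 7 — lacks this property, so Group B.
"gemgz": length 5 — matches, so Group A.
"cwmvoazk": length 8 — lacks this property, so Group B.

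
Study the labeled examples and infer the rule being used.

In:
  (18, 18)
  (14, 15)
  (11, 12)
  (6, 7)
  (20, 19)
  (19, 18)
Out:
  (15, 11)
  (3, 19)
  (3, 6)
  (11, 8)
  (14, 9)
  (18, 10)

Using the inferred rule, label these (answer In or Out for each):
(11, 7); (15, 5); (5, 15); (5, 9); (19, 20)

The classifier is using: |first − second| ≤ 1.
(11, 7): |11−7| = 4 — lacks this property, so Out. (15, 5): |15−5| = 10 — lacks this property, so Out. (5, 15): |5−15| = 10 — lacks this property, so Out. (5, 9): |5−9| = 4 — lacks this property, so Out. (19, 20): |19−20| = 1 — matches, so In.

Out, Out, Out, Out, In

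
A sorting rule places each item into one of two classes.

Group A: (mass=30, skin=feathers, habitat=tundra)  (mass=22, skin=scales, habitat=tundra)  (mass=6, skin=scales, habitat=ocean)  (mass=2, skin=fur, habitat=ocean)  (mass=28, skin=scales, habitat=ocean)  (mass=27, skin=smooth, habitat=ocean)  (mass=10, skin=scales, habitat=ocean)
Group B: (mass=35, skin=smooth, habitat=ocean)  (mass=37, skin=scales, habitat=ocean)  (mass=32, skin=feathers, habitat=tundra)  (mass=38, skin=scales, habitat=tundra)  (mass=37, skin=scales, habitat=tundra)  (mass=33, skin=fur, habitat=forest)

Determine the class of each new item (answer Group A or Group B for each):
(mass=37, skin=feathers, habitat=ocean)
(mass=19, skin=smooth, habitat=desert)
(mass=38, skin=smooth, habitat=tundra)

Group B, Group A, Group B

The pattern is that an item is 'Group A' exactly when: mass ≤ 30.
(mass=37, skin=feathers, habitat=ocean) — mass = 37, hence Group B. (mass=19, skin=smooth, habitat=desert) — mass = 19, hence Group A. (mass=38, skin=smooth, habitat=tundra) — mass = 38, hence Group B.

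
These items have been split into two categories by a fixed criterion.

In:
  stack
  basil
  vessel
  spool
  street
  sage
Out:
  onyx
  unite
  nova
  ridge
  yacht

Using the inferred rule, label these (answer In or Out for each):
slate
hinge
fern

In, Out, Out

The classifier is using: contains 's'.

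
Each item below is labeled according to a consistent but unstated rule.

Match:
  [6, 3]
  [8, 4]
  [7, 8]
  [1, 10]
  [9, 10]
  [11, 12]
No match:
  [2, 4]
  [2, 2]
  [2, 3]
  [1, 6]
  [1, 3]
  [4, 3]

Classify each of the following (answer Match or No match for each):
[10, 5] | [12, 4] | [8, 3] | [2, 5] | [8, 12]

One predicate separates the groups cleanly: sum ≥ 9.

Match, Match, Match, No match, Match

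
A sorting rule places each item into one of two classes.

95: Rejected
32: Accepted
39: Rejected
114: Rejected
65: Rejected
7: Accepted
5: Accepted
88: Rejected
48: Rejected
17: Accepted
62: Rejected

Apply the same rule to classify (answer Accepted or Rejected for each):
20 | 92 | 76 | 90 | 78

Accepted, Rejected, Rejected, Rejected, Rejected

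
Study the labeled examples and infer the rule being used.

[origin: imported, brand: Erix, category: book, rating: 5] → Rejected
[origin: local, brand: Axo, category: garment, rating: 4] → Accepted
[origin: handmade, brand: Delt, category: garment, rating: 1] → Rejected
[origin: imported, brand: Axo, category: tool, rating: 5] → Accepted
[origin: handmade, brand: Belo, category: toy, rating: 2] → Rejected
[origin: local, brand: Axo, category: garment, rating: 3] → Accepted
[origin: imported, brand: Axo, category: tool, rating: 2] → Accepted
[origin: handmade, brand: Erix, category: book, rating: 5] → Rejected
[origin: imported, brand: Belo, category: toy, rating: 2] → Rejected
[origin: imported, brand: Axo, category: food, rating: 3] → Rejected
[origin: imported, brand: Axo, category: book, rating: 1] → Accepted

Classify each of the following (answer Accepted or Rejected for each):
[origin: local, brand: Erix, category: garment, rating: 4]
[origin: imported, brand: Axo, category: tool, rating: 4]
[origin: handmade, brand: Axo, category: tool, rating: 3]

Rejected, Accepted, Accepted

The pattern is that an item is 'Accepted' exactly when: brand is Axo AND category is not food.
[origin: local, brand: Erix, category: garment, rating: 4] — brand is Erix, category is garment, hence Rejected.
[origin: imported, brand: Axo, category: tool, rating: 4] — brand is Axo, category is tool, hence Accepted.
[origin: handmade, brand: Axo, category: tool, rating: 3] — brand is Axo, category is tool, hence Accepted.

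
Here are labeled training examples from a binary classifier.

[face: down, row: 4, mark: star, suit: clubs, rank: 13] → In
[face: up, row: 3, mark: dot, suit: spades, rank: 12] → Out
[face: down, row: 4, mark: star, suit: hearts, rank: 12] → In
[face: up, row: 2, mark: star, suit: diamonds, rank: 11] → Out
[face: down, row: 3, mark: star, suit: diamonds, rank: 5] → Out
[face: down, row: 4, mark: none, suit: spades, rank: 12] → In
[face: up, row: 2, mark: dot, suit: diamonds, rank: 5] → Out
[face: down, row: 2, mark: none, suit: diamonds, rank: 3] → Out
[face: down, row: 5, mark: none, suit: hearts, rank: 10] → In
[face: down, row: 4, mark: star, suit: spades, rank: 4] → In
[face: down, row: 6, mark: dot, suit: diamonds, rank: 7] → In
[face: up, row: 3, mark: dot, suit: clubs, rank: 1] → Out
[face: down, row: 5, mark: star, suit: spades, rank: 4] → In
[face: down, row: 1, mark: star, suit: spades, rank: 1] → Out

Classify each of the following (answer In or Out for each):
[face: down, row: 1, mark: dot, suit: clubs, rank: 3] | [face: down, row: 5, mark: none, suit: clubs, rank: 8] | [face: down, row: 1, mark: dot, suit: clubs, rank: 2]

Out, In, Out

'In' ⟺ row ≥ 4.
[face: down, row: 1, mark: dot, suit: clubs, rank: 3]: Out (row = 1). [face: down, row: 5, mark: none, suit: clubs, rank: 8]: In (row = 5). [face: down, row: 1, mark: dot, suit: clubs, rank: 2]: Out (row = 1).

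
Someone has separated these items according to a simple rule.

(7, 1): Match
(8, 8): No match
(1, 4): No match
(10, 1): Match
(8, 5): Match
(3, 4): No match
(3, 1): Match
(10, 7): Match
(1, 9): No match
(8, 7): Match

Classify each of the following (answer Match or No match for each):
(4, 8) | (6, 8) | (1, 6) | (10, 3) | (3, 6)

No match, No match, No match, Match, No match

Every 'Match' example satisfies: first > second. None of the 'No match' examples do.
(4, 8): 4 < 8 — does not fit, so No match.
(6, 8): 6 < 8 — does not fit, so No match.
(1, 6): 1 < 6 — does not fit, so No match.
(10, 3): 10 > 3 — fits, so Match.
(3, 6): 3 < 6 — does not fit, so No match.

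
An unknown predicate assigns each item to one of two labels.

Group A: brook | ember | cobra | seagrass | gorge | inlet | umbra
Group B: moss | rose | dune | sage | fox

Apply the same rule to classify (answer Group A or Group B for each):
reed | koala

The pattern is that an item is 'Group A' exactly when: length ≥ 5.
reed: length 4 — doesn't match, so Group B.
koala: length 5 — fits, so Group A.

Group B, Group A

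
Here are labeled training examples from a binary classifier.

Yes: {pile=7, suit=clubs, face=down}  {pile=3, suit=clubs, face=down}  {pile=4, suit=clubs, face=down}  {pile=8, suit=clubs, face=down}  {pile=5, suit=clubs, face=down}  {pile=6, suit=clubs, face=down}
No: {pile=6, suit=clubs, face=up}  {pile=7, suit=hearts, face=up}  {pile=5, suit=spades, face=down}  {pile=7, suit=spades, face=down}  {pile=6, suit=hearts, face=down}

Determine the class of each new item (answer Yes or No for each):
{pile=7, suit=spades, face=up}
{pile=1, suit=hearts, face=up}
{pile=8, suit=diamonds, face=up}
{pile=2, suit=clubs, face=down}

Rule: suit is clubs AND face is down. This holds for each 'Yes' example and fails for each 'No' one.

No, No, No, Yes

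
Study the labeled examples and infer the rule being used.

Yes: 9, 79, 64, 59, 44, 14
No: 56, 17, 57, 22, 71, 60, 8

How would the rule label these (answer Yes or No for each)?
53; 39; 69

Rule: ≡ 4 (mod 5). This holds for each 'Yes' example and fails for each 'No' one.
53: No (53 mod 5 = 3).
39: Yes (39 mod 5 = 4).
69: Yes (69 mod 5 = 4).

No, Yes, Yes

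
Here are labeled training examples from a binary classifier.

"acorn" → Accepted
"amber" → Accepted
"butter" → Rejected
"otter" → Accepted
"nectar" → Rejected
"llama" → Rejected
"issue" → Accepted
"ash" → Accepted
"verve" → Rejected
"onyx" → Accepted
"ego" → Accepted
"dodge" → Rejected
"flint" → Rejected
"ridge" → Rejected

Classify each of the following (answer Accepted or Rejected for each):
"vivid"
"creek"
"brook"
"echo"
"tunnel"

The classifier is using: starts with a vowel.
"vivid": starts with 'v', does not fit → Rejected.
"creek": starts with 'c', does not fit → Rejected.
"brook": starts with 'b', does not fit → Rejected.
"echo": starts with 'e', satisfies this → Accepted.
"tunnel": starts with 't', does not fit → Rejected.

Rejected, Rejected, Rejected, Accepted, Rejected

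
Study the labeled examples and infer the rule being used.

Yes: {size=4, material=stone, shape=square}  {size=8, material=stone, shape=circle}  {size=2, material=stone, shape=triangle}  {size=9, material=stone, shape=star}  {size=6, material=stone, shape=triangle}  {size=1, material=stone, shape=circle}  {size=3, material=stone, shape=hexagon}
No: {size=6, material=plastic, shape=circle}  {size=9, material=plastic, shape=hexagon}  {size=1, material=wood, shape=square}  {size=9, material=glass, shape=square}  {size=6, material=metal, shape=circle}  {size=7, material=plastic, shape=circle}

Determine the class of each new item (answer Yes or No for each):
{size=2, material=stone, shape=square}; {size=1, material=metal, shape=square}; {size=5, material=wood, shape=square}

Yes, No, No

The pattern is that an item is 'Yes' exactly when: material is stone.
{size=2, material=stone, shape=square}: Yes (material is stone). {size=1, material=metal, shape=square}: No (material is metal). {size=5, material=wood, shape=square}: No (material is wood).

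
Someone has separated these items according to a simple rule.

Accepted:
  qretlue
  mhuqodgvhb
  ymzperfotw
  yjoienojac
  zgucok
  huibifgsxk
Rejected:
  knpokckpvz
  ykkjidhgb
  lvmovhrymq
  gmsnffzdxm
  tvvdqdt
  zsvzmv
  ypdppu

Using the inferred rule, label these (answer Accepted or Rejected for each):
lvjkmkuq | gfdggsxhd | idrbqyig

Rejected, Rejected, Accepted

All 'Accepted' examples share one property — has ≥ 2 vowels — and every 'Rejected' example lacks it.
Rejected: lvjkmkuq, since 1 vowel. Rejected: gfdggsxhd, since 0 vowels. Accepted: idrbqyig, since 2 vowels.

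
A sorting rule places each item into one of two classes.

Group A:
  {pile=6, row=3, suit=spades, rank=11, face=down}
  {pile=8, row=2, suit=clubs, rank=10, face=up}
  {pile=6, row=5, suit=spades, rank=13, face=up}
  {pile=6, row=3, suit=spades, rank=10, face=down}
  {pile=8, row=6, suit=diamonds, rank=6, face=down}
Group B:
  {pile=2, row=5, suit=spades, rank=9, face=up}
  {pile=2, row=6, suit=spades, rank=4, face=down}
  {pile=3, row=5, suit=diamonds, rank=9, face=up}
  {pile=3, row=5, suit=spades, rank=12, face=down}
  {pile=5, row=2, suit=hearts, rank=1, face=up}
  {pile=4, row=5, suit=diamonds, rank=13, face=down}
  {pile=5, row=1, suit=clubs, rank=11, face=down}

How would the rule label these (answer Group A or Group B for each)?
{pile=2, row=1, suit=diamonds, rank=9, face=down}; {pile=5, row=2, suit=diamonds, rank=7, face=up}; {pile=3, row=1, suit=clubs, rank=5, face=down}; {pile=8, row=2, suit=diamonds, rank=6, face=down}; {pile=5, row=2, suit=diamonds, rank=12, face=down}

Every 'Group A' example satisfies: pile ≥ 6. None of the 'Group B' examples do.

Group B, Group B, Group B, Group A, Group B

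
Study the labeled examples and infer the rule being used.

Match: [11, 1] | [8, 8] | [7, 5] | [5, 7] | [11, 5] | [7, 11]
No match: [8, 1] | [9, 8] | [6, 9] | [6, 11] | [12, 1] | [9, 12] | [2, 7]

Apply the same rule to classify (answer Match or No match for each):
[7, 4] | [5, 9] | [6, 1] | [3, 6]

No match, Match, No match, No match

The common property of the 'Match' items is: sum is even. No 'No match' item has it.
[7, 4]: No match (7+4 = 11). [5, 9]: Match (5+9 = 14). [6, 1]: No match (6+1 = 7). [3, 6]: No match (3+6 = 9).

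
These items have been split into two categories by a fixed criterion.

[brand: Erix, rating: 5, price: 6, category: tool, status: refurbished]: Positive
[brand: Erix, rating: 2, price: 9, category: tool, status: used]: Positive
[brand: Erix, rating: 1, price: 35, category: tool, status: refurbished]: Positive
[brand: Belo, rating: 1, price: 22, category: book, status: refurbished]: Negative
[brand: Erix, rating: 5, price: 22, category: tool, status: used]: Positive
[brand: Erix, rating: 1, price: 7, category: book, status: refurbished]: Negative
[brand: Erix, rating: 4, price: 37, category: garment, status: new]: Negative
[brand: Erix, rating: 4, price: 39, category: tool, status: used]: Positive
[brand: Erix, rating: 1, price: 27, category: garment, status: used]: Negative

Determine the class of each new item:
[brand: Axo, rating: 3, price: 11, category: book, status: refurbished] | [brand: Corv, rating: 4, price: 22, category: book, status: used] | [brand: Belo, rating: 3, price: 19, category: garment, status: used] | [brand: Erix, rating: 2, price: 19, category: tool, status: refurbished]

All 'Positive' examples share one property — category is tool — and every 'Negative' example lacks it.
Negative: [brand: Axo, rating: 3, price: 11, category: book, status: refurbished], since category is book. Negative: [brand: Corv, rating: 4, price: 22, category: book, status: used], since category is book. Negative: [brand: Belo, rating: 3, price: 19, category: garment, status: used], since category is garment. Positive: [brand: Erix, rating: 2, price: 19, category: tool, status: refurbished], since category is tool.

Negative, Negative, Negative, Positive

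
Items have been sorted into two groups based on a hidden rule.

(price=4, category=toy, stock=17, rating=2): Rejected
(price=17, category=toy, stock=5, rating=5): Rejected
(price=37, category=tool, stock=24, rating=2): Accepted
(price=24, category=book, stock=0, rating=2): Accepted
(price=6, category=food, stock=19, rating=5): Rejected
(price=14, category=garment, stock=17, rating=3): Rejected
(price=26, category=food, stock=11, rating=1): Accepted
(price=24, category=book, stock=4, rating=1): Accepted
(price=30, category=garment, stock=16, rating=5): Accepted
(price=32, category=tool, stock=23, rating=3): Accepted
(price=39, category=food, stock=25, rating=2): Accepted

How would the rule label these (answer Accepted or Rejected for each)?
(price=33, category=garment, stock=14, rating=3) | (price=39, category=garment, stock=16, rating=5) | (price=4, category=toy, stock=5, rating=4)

The pattern is that an item is 'Accepted' exactly when: price ≥ 24.
(price=33, category=garment, stock=14, rating=3) → price = 33 → Accepted.
(price=39, category=garment, stock=16, rating=5) → price = 39 → Accepted.
(price=4, category=toy, stock=5, rating=4) → price = 4 → Rejected.

Accepted, Accepted, Rejected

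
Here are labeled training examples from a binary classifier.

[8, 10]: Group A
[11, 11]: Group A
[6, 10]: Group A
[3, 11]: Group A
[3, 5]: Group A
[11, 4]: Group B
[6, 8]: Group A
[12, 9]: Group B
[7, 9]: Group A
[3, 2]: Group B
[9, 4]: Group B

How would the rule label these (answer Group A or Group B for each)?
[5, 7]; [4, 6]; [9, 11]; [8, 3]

Group A, Group A, Group A, Group B

All 'Group A' examples share one property — sum is even — and every 'Group B' example lacks it.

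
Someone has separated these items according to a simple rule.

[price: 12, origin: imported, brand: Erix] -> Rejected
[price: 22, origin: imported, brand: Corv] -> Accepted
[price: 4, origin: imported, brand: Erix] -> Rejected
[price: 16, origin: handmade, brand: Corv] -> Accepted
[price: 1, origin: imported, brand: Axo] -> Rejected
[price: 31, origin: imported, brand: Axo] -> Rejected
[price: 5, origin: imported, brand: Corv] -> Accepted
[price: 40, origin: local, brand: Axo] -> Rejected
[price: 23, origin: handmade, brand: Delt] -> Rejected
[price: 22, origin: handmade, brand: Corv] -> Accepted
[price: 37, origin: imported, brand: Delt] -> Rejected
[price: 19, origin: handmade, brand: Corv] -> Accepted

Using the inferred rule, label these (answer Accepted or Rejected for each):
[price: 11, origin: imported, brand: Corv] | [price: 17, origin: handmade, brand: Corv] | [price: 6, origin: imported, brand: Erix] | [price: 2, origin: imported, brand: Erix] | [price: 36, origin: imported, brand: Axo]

Accepted, Accepted, Rejected, Rejected, Rejected

The pattern is that an item is 'Accepted' exactly when: brand is Corv.
[price: 11, origin: imported, brand: Corv]: brand is Corv, matches → Accepted. [price: 17, origin: handmade, brand: Corv]: brand is Corv, matches → Accepted. [price: 6, origin: imported, brand: Erix]: brand is Erix, doesn't qualify → Rejected. [price: 2, origin: imported, brand: Erix]: brand is Erix, doesn't qualify → Rejected. [price: 36, origin: imported, brand: Axo]: brand is Axo, doesn't qualify → Rejected.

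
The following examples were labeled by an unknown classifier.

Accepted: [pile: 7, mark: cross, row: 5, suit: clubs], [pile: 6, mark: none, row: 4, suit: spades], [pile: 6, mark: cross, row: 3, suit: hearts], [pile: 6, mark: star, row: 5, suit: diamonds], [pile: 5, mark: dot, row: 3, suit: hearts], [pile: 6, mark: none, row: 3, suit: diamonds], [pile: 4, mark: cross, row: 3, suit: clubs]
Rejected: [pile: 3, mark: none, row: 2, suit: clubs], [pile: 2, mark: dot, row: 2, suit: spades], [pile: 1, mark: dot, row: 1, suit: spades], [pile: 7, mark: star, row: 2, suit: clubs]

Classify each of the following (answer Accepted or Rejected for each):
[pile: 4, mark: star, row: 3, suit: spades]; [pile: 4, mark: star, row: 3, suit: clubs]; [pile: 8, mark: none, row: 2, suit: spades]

Accepted, Accepted, Rejected

Rule: row ≥ 3. This holds for each 'Accepted' example and fails for each 'Rejected' one.
[pile: 4, mark: star, row: 3, suit: spades] → row = 3 → Accepted. [pile: 4, mark: star, row: 3, suit: clubs] → row = 3 → Accepted. [pile: 8, mark: none, row: 2, suit: spades] → row = 2 → Rejected.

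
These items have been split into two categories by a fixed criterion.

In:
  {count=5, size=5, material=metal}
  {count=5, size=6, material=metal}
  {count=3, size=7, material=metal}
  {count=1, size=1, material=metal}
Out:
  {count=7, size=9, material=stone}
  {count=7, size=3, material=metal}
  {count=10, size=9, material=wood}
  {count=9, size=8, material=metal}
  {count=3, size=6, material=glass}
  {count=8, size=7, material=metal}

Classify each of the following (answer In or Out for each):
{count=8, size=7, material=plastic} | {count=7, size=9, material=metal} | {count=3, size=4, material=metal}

The classifier is using: material is metal AND count ≤ 5.
{count=8, size=7, material=plastic}: material is plastic, count = 8, lacks this property → Out. {count=7, size=9, material=metal}: material is metal, count = 7, lacks this property → Out. {count=3, size=4, material=metal}: material is metal, count = 3, meets the rule → In.

Out, Out, In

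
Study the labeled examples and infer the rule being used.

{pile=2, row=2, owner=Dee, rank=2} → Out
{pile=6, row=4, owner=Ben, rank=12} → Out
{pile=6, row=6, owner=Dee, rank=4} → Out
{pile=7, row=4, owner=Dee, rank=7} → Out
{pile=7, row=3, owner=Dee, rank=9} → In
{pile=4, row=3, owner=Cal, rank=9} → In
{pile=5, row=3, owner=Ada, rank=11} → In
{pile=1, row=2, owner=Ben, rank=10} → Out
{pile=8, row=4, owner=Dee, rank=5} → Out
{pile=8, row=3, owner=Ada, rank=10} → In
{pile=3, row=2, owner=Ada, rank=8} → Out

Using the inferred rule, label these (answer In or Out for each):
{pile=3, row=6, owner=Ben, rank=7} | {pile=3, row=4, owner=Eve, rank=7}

Out, Out

Every 'In' example satisfies: row = 3. None of the 'Out' examples do.
{pile=3, row=6, owner=Ben, rank=7} → row = 6 → Out.
{pile=3, row=4, owner=Eve, rank=7} → row = 4 → Out.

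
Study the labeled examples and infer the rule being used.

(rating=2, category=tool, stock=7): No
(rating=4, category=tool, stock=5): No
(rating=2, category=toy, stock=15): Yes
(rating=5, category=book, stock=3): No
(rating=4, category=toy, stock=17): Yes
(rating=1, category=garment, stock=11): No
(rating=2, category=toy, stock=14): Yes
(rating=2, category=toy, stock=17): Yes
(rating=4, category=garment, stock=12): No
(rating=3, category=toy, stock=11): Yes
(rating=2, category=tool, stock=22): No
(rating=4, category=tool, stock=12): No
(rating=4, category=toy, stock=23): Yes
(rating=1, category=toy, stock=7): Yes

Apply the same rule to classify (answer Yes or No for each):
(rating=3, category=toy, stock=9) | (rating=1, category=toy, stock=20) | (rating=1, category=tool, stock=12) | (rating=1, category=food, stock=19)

Comparing the two groups points to one rule — category is toy.

Yes, Yes, No, No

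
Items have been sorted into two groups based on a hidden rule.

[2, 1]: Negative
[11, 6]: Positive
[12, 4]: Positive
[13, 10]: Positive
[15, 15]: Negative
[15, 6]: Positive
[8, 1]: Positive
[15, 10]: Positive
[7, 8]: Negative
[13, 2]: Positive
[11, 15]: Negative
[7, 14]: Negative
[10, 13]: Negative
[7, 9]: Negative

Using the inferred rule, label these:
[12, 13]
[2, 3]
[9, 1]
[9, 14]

Every 'Positive' example satisfies: first > second AND sum ≥ 9. None of the 'Negative' examples do.
[12, 13]: Negative (12 < 13, 12+13 = 25). [2, 3]: Negative (2 < 3, 2+3 = 5). [9, 1]: Positive (9 > 1, 9+1 = 10). [9, 14]: Negative (9 < 14, 9+14 = 23).

Negative, Negative, Positive, Negative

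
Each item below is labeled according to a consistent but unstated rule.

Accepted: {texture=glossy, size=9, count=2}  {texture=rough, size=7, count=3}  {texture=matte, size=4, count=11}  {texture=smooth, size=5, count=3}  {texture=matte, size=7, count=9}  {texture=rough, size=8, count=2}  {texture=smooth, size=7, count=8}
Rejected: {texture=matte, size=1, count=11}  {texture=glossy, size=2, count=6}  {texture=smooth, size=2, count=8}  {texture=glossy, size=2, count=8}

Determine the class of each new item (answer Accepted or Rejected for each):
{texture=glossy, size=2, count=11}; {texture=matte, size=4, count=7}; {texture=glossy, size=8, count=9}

Rejected, Accepted, Accepted

The classifier is using: size ≥ 4.
Rejected: {texture=glossy, size=2, count=11}, since size = 2. Accepted: {texture=matte, size=4, count=7}, since size = 4. Accepted: {texture=glossy, size=8, count=9}, since size = 8.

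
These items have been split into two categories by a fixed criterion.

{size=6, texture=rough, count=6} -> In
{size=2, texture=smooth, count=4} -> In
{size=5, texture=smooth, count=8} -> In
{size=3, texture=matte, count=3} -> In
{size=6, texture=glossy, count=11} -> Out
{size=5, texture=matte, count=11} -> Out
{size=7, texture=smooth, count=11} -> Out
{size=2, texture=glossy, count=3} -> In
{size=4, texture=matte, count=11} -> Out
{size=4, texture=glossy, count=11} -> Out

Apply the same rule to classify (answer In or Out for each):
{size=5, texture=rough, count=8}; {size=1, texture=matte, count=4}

In, In

One predicate separates the groups cleanly: count ≤ 8.
In: {size=5, texture=rough, count=8}, since count = 8. In: {size=1, texture=matte, count=4}, since count = 4.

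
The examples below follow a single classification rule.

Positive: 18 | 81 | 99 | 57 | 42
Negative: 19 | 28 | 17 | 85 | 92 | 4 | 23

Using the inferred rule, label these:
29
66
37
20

Rule: multiple of 3. This holds for each 'Positive' example and fails for each 'Negative' one.
29: 29 = 3·9 + 2 — does not satisfy this, so Negative. 66: 66 = 3·22 — satisfies this, so Positive. 37: 37 = 3·12 + 1 — does not satisfy this, so Negative. 20: 20 = 3·6 + 2 — does not satisfy this, so Negative.

Negative, Positive, Negative, Negative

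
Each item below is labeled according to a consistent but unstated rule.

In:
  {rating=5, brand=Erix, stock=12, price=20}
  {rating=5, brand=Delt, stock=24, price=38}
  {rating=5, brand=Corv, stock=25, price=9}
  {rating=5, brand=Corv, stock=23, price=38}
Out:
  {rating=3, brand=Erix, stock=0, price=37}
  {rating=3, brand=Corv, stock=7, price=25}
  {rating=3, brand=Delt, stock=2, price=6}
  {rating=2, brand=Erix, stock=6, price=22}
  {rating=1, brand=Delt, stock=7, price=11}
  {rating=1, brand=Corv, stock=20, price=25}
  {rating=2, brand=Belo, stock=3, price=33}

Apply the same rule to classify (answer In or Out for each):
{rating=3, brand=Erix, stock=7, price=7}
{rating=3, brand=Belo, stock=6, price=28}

'In' ⟺ rating = 5.

Out, Out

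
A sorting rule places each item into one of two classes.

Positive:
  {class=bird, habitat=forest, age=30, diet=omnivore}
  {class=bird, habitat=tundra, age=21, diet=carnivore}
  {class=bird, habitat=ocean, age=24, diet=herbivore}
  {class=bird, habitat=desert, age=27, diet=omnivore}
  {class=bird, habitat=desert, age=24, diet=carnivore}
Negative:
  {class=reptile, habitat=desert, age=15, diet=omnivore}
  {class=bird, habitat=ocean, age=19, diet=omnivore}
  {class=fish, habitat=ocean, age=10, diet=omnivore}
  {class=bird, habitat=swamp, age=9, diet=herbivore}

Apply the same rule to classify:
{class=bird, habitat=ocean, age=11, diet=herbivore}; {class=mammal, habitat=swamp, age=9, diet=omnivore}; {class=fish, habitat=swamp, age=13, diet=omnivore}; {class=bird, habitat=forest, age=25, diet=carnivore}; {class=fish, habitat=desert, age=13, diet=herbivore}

Negative, Negative, Negative, Positive, Negative

Every 'Positive' example satisfies: age ≥ 21. None of the 'Negative' examples do.
{class=bird, habitat=ocean, age=11, diet=herbivore}: age = 11, does not fit → Negative. {class=mammal, habitat=swamp, age=9, diet=omnivore}: age = 9, does not fit → Negative. {class=fish, habitat=swamp, age=13, diet=omnivore}: age = 13, does not fit → Negative. {class=bird, habitat=forest, age=25, diet=carnivore}: age = 25, qualifies → Positive. {class=fish, habitat=desert, age=13, diet=herbivore}: age = 13, does not fit → Negative.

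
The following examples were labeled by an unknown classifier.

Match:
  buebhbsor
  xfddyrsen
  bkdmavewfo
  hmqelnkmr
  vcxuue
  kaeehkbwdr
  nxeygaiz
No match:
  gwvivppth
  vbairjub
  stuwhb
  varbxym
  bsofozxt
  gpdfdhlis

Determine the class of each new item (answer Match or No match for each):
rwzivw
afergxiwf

No match, Match

'Match' ⟺ contains 'e'.
rwzivw: no 'e' — does not fit, so No match.
afergxiwf: has 'e' — passes, so Match.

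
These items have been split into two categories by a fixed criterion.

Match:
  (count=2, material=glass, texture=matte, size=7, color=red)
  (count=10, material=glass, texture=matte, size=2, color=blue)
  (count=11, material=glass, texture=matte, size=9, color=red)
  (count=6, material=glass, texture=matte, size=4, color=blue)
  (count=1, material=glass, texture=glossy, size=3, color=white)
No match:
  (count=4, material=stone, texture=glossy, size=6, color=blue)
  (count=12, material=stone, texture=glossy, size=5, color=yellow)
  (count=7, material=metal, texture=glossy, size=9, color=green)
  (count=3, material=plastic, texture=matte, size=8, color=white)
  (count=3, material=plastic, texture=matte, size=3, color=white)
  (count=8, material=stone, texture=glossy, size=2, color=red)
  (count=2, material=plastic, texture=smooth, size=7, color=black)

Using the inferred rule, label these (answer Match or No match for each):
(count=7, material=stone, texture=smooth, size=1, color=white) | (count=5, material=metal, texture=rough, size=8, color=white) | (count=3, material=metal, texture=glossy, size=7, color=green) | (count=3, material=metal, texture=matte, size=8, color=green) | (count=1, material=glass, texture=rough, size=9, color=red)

A rule that fits every label: material is glass — true of each 'Match' example, false of each 'No match' one.
(count=7, material=stone, texture=smooth, size=1, color=white) — material is stone, hence No match.
(count=5, material=metal, texture=rough, size=8, color=white) — material is metal, hence No match.
(count=3, material=metal, texture=glossy, size=7, color=green) — material is metal, hence No match.
(count=3, material=metal, texture=matte, size=8, color=green) — material is metal, hence No match.
(count=1, material=glass, texture=rough, size=9, color=red) — material is glass, hence Match.

No match, No match, No match, No match, Match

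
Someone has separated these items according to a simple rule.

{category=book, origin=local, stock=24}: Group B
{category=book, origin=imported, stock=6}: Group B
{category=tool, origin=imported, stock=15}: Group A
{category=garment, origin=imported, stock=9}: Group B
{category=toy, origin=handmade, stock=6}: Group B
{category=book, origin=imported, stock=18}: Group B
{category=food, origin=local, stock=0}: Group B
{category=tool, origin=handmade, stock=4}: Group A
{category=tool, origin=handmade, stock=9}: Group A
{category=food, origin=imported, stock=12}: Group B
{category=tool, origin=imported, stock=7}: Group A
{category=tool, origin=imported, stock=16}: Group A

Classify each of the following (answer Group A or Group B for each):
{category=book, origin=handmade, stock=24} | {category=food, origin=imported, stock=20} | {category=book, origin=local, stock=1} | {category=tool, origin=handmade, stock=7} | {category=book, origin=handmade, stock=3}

The simplest hypothesis consistent with all the labels is: category is tool.
{category=book, origin=handmade, stock=24}: Group B (category is book).
{category=food, origin=imported, stock=20}: Group B (category is food).
{category=book, origin=local, stock=1}: Group B (category is book).
{category=tool, origin=handmade, stock=7}: Group A (category is tool).
{category=book, origin=handmade, stock=3}: Group B (category is book).

Group B, Group B, Group B, Group A, Group B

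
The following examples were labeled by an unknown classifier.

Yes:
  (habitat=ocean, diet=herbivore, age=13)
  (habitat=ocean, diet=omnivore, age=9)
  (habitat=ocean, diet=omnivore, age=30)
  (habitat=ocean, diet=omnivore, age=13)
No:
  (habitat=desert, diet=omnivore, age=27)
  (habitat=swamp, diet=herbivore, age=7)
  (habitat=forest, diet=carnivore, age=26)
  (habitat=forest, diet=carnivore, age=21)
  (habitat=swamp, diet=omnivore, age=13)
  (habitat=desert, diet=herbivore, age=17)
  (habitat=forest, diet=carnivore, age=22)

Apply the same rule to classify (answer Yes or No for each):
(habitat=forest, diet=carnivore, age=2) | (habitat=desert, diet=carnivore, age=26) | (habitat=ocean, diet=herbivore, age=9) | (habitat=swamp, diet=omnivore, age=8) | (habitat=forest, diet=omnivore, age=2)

Comparing the two groups points to one rule — habitat is ocean.
(habitat=forest, diet=carnivore, age=2) → habitat is forest → No.
(habitat=desert, diet=carnivore, age=26) → habitat is desert → No.
(habitat=ocean, diet=herbivore, age=9) → habitat is ocean → Yes.
(habitat=swamp, diet=omnivore, age=8) → habitat is swamp → No.
(habitat=forest, diet=omnivore, age=2) → habitat is forest → No.

No, No, Yes, No, No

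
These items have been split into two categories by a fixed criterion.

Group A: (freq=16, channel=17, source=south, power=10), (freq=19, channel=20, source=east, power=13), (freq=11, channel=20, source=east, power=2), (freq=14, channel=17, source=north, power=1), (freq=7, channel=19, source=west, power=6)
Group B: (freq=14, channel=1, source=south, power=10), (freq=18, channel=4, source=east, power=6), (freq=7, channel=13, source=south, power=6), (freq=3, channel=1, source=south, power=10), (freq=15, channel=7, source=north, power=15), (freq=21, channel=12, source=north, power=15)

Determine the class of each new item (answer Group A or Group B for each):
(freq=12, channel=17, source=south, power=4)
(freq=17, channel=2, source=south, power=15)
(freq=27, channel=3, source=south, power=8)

Group A, Group B, Group B

A rule that fits every label: channel ≥ 17 — true of each 'Group A' example, false of each 'Group B' one.
(freq=12, channel=17, source=south, power=4): channel = 17, has this property → Group A.
(freq=17, channel=2, source=south, power=15): channel = 2, lacks this property → Group B.
(freq=27, channel=3, source=south, power=8): channel = 3, lacks this property → Group B.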